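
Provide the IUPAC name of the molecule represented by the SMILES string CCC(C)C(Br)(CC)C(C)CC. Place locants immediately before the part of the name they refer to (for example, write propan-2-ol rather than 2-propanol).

4-bromo-4-ethyl-3,5-dimethylheptane

The longest carbon chain is 7 atoms: the parent is heptane.
Numbering from either end gives identical locants here.
With this numbering: a bromo group at C-4; an ethyl group at C-4; methyl groups at C-3 and C-5.
Prefixes are listed alphabetically: bromo, ethyl, methyl.
Putting it together: 4-bromo-4-ethyl-3,5-dimethylheptane.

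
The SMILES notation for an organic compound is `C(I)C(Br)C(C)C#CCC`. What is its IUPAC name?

6-bromo-7-iodo-5-methylhept-3-yne

Counting along the main chain through the multiple bond gives 7 carbons: the parent is heptane.
The chain contains a C≡C triple bond, so the unsaturation ending is -yne.
Number the chain so that numbering from this end puts the triple bond at C-3 rather than C-4.
With this numbering: the triple bond between C-3 and C-4; a bromo group at C-6; an iodo group at C-7; a methyl group at C-5.
Prefixes are listed alphabetically: bromo, iodo, methyl.
Putting it together: 6-bromo-7-iodo-5-methylhept-3-yne.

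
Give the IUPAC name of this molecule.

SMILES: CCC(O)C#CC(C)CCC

Counting along the main chain through the –OH group and the multiple bond gives 9 carbons: the parent is nonane.
An alcohol (–OH) is the principal characteristic group, giving the suffix -ol.
A C≡C triple bond in the chain gives the infix -yne-.
Choose the numbering such that numbering from this end puts the hydroxyl group at C-3 rather than C-7.
This places the hydroxyl at C-3; the triple bond between C-4 and C-5; a methyl group at C-6.
Putting it together: 6-methylnon-4-yn-3-ol.

6-methylnon-4-yn-3-ol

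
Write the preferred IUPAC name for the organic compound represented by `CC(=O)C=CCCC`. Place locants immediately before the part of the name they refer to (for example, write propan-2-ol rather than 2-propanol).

hept-3-en-2-one

Counting along the main chain through the carbonyl and the multiple bond gives 7 carbons: the parent is heptane.
The highest-priority functional group is a ketone (C=O on an internal carbon), so the name ends in -one.
A C=C double bond in the chain gives the infix -ene-.
Choose the numbering such that numbering from this end puts the carbonyl group at C-2 rather than C-6.
This places the carbonyl at C-2; the double bond between C-3 and C-4.
The name is hept-3-en-2-one.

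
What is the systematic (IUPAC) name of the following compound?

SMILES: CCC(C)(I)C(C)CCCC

3-iodo-3,4-dimethyloctane

The parent chain contains 8 carbons (octane).
The numbering direction is chosen so that the substituent locant set {3,3,4} is lower than {5,6,6} at the first point of difference.
This places an iodo group at C-3; methyl groups at C-3 and C-4.
Substituent prefixes are cited in alphabetical order (multiplying prefixes like di-/tri- are ignored for ordering).
Putting it together: 3-iodo-3,4-dimethyloctane.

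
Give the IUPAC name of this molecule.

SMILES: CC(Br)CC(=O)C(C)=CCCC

The longest chain bearing the carbonyl and the multiple bond is 9 carbons long (nonane).
The principal characteristic group is a ketone (C=O on an internal carbon), named with the suffix -one.
There is one C=C double bond, indicated by the ending -ene.
Choose the numbering such that numbering from this end puts the carbonyl group at C-4 rather than C-6.
That gives the carbonyl at C-4; the double bond between C-5 and C-6; a bromo group at C-2; a methyl group at C-5.
The substituents are ordered alphabetically, ignoring any di-/tri- multipliers.
Putting it together: 2-bromo-5-methylnon-5-en-4-one.

2-bromo-5-methylnon-5-en-4-one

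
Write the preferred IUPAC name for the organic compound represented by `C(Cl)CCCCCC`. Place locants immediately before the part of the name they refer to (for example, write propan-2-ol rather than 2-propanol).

The parent chain contains 7 carbons (heptane).
The numbering direction is chosen so that the substituent locant set {1} is lower than {7} at the first point of difference.
That gives a chloro group at C-1.
Putting it together: 1-chloroheptane.

1-chloroheptane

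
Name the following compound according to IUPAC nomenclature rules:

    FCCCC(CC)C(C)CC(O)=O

4-ethyl-7-fluoro-3-methylheptanoic acid

The longest carbon chain that includes the –COOH group has 7 carbons, so the parent hydride is heptane.
A carboxylic acid (terminal –COOH) is the principal characteristic group, giving the suffix -oic acid.
The numbering direction is chosen so that the carboxylic acid carbon is C-1 by definition.
That gives an ethyl group at C-4; a fluoro group at C-7; a methyl group at C-3.
The substituents are ordered alphabetically, ignoring any di-/tri- multipliers.
Assembling the pieces gives 4-ethyl-7-fluoro-3-methylheptanoic acid.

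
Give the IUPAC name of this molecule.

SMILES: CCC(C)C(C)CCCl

1-chloro-3,4-dimethylhexane

The longest continuous carbon chain has 6 atoms, so the parent hydride is hexane.
Number the chain so that the substituent locant set {1,3,4} is lower than {3,4,6} at the first point of difference.
That gives a chloro group at C-1; methyl groups at C-3 and C-4.
Substituent prefixes are cited in alphabetical order (multiplying prefixes like di-/tri- are ignored for ordering).
Assembling the pieces gives 1-chloro-3,4-dimethylhexane.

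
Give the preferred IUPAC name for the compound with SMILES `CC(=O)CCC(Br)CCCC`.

Counting along the main chain through the carbonyl gives 9 carbons: the parent is nonane.
A ketone (C=O on an internal carbon) is the principal characteristic group, giving the suffix -one.
The numbering direction is chosen so that numbering from this end puts the carbonyl group at C-2 rather than C-8.
With this numbering: the carbonyl at C-2; a bromo group at C-5.
Putting it together: 5-bromononan-2-one.

5-bromononan-2-one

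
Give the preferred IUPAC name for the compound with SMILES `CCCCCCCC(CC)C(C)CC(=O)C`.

Counting along the main chain through the carbonyl gives 12 carbons: the parent is dodecane.
A ketone (C=O on an internal carbon) is the principal characteristic group, giving the suffix -one.
Choose the numbering such that numbering from this end puts the carbonyl group at C-2 rather than C-11.
This places the carbonyl at C-2; an ethyl group at C-5; a methyl group at C-4.
Substituent prefixes are cited in alphabetical order (multiplying prefixes like di-/tri- are ignored for ordering).
Assembling the pieces gives 5-ethyl-4-methyldodecan-2-one.

5-ethyl-4-methyldodecan-2-one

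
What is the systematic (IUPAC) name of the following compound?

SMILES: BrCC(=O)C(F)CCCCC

1-bromo-3-fluorooctan-2-one

The longest chain bearing the carbonyl is 8 carbons long (octane).
A ketone (C=O on an internal carbon) is the principal characteristic group, giving the suffix -one.
The numbering direction is chosen so that numbering from this end puts the carbonyl group at C-2 rather than C-7.
That gives the carbonyl at C-2; a bromo group at C-1; a fluoro group at C-3.
Substituent prefixes are cited in alphabetical order (multiplying prefixes like di-/tri- are ignored for ordering).
The name is 1-bromo-3-fluorooctan-2-one.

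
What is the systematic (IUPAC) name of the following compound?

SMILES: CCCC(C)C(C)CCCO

The longest carbon chain that includes the –OH group has 8 carbons, so the parent hydride is octane.
An alcohol (–OH) is the principal characteristic group, giving the suffix -ol.
The numbering direction is chosen so that numbering from this end puts the hydroxyl group at C-1 rather than C-8.
This places the hydroxyl at C-1; methyl groups at C-4 and C-5.
The name is 4,5-dimethyloctan-1-ol.

4,5-dimethyloctan-1-ol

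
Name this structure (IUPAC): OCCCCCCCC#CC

The longest carbon chain that includes the –OH group and the multiple bond has 10 carbons, so the parent hydride is decane.
An alcohol (–OH) is the principal characteristic group, giving the suffix -ol.
The chain contains a C≡C triple bond, so the unsaturation ending is -yne.
The numbering direction is chosen so that numbering from this end puts the hydroxyl group at C-1 rather than C-10.
This places the hydroxyl at C-1; the triple bond between C-8 and C-9.
The name is dec-8-yn-1-ol.

dec-8-yn-1-ol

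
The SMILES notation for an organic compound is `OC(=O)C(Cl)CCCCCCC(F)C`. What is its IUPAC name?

The longest carbon chain that includes the –COOH group has 10 carbons, so the parent hydride is decane.
The highest-priority functional group is a carboxylic acid (terminal –COOH), so the name ends in -oic acid.
Number the chain so that the carboxylic acid carbon is C-1 by definition.
That gives a chloro group at C-2; a fluoro group at C-9.
Substituent prefixes are cited in alphabetical order (multiplying prefixes like di-/tri- are ignored for ordering).
Putting it together: 2-chloro-9-fluorodecanoic acid.

2-chloro-9-fluorodecanoic acid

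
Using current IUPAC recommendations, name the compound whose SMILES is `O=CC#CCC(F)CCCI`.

The longest carbon chain that includes the –CHO group and the multiple bond has 8 carbons, so the parent hydride is octane.
An aldehyde (terminal –CHO) is the principal characteristic group, giving the suffix -al.
There is one C≡C triple bond, indicated by the ending -yne.
Choose the numbering such that the aldehyde carbon is C-1 by definition.
With this numbering: the triple bond between C-2 and C-3; a fluoro group at C-5; an iodo group at C-8.
Prefixes are listed alphabetically: fluoro, iodo.
The name is 5-fluoro-8-iodooct-2-ynal.

5-fluoro-8-iodooct-2-ynal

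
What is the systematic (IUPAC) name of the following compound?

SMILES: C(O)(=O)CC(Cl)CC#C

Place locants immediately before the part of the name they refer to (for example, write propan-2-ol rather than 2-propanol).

The longest carbon chain that includes the –COOH group and the multiple bond has 6 carbons, so the parent hydride is hexane.
A carboxylic acid (terminal –COOH) is the principal characteristic group, giving the suffix -oic acid.
A C≡C triple bond in the chain gives the infix -yne-.
The numbering direction is chosen so that the carboxylic acid carbon is C-1 by definition.
With this numbering: the triple bond between C-5 and C-6; a chloro group at C-3.
Assembling the pieces gives 3-chlorohex-5-ynoic acid.

3-chlorohex-5-ynoic acid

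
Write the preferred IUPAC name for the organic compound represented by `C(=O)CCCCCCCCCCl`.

Counting along the main chain through the –CHO group gives 10 carbons: the parent is decane.
The highest-priority functional group is an aldehyde (terminal –CHO), so the name ends in -al.
Choose the numbering such that the aldehyde carbon is C-1 by definition.
This places a chloro group at C-10.
The name is 10-chlorodecanal.

10-chlorodecanal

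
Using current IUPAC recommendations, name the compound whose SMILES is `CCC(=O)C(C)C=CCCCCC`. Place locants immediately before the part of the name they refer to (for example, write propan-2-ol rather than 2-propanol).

Counting along the main chain through the carbonyl and the multiple bond gives 11 carbons: the parent is undecane.
A ketone (C=O on an internal carbon) is the principal characteristic group, giving the suffix -one.
A C=C double bond in the chain gives the infix -ene-.
Choose the numbering such that numbering from this end puts the carbonyl group at C-3 rather than C-9.
This places the carbonyl at C-3; the double bond between C-5 and C-6; a methyl group at C-4.
The name is 4-methylundec-5-en-3-one.

4-methylundec-5-en-3-one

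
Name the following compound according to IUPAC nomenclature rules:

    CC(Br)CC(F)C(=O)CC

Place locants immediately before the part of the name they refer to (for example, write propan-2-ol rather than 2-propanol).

6-bromo-4-fluoroheptan-3-one

The longest chain bearing the carbonyl is 7 carbons long (heptane).
The principal characteristic group is a ketone (C=O on an internal carbon), named with the suffix -one.
The numbering direction is chosen so that numbering from this end puts the carbonyl group at C-3 rather than C-5.
That gives the carbonyl at C-3; a bromo group at C-6; a fluoro group at C-4.
Prefixes are listed alphabetically: bromo, fluoro.
Assembling the pieces gives 6-bromo-4-fluoroheptan-3-one.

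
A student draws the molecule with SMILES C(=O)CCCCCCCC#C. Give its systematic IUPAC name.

dec-9-ynal

The longest carbon chain that includes the –CHO group and the multiple bond has 10 carbons, so the parent hydride is decane.
An aldehyde (terminal –CHO) is the principal characteristic group, giving the suffix -al.
The chain contains a C≡C triple bond, so the unsaturation ending is -yne.
Number the chain so that the aldehyde carbon is C-1 by definition.
That gives the triple bond between C-9 and C-10.
Assembling the pieces gives dec-9-ynal.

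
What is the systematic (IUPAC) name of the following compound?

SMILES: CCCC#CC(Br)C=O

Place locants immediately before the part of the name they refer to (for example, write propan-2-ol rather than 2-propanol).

The longest chain bearing the –CHO group and the multiple bond is 7 carbons long (heptane).
The principal characteristic group is an aldehyde (terminal –CHO), named with the suffix -al.
A C≡C triple bond in the chain gives the infix -yne-.
Choose the numbering such that the aldehyde carbon is C-1 by definition.
With this numbering: the triple bond between C-3 and C-4; a bromo group at C-2.
The name is 2-bromohept-3-ynal.

2-bromohept-3-ynal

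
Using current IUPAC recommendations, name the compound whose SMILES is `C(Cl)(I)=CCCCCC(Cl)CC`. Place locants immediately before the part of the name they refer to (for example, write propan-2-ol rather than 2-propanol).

The longest carbon chain that includes the multiple bond has 9 carbons, so the parent hydride is nonane.
There is one C=C double bond, indicated by the ending -ene.
Number the chain so that numbering from this end puts the double bond at C-1 rather than C-8.
With this numbering: the double bond between C-1 and C-2; chloro groups at C-1 and C-7; an iodo group at C-1.
The substituents are ordered alphabetically, ignoring any di-/tri- multipliers.
The name is 1,7-dichloro-1-iodonon-1-ene.

1,7-dichloro-1-iodonon-1-ene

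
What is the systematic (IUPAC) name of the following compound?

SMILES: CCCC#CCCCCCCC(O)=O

dodec-8-ynoic acid

The longest carbon chain that includes the –COOH group and the multiple bond has 12 carbons, so the parent hydride is dodecane.
The principal characteristic group is a carboxylic acid (terminal –COOH), named with the suffix -oic acid.
There is one C≡C triple bond, indicated by the ending -yne.
The numbering direction is chosen so that the carboxylic acid carbon is C-1 by definition.
With this numbering: the triple bond between C-8 and C-9.
Putting it together: dodec-8-ynoic acid.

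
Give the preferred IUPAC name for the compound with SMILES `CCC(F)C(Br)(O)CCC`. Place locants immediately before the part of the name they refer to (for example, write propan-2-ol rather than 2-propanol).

4-bromo-3-fluoroheptan-4-ol

Counting along the main chain through the –OH group gives 7 carbons: the parent is heptane.
The principal characteristic group is an alcohol (–OH), named with the suffix -ol.
Choose the numbering such that the substituent locant set {3,4} is lower than {4,5} at the first point of difference.
With this numbering: the hydroxyl at C-4; a bromo group at C-4; a fluoro group at C-3.
The substituents are ordered alphabetically, ignoring any di-/tri- multipliers.
The name is 4-bromo-3-fluoroheptan-4-ol.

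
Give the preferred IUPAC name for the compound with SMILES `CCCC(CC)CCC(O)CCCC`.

The longest carbon chain that includes the –OH group has 11 carbons, so the parent hydride is undecane.
An alcohol (–OH) is the principal characteristic group, giving the suffix -ol.
Choose the numbering such that numbering from this end puts the hydroxyl group at C-5 rather than C-7.
That gives the hydroxyl at C-5; an ethyl group at C-8.
Putting it together: 8-ethylundecan-5-ol.

8-ethylundecan-5-ol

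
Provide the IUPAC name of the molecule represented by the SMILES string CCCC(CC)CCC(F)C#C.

6-ethyl-3-fluoronon-1-yne

The longest chain bearing the multiple bond is 9 carbons long (nonane).
There is one C≡C triple bond, indicated by the ending -yne.
Choose the numbering such that numbering from this end puts the triple bond at C-1 rather than C-8.
With this numbering: the triple bond between C-1 and C-2; an ethyl group at C-6; a fluoro group at C-3.
Prefixes are listed alphabetically: ethyl, fluoro.
The name is 6-ethyl-3-fluoronon-1-yne.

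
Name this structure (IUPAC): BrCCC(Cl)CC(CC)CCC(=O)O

The longest chain bearing the –COOH group is 8 carbons long (octane).
The principal characteristic group is a carboxylic acid (terminal –COOH), named with the suffix -oic acid.
Choose the numbering such that the carboxylic acid carbon is C-1 by definition.
That gives a bromo group at C-8; a chloro group at C-6; an ethyl group at C-4.
Substituent prefixes are cited in alphabetical order (multiplying prefixes like di-/tri- are ignored for ordering).
The name is 8-bromo-6-chloro-4-ethyloctanoic acid.

8-bromo-6-chloro-4-ethyloctanoic acid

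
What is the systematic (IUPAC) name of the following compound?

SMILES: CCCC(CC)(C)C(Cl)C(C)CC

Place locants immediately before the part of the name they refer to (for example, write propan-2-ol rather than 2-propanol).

The longest carbon chain is 8 atoms: the parent is octane.
Choose the numbering such that the substituent locant set {3,4,5,5} is lower than {4,4,5,6} at the first point of difference.
This places a chloro group at C-4; an ethyl group at C-5; methyl groups at C-3 and C-5.
Prefixes are listed alphabetically: chloro, ethyl, methyl.
Assembling the pieces gives 4-chloro-5-ethyl-3,5-dimethyloctane.

4-chloro-5-ethyl-3,5-dimethyloctane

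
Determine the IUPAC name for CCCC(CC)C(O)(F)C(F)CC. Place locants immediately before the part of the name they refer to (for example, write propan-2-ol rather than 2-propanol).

5-ethyl-3,4-difluorooctan-4-ol

The longest carbon chain that includes the –OH group has 8 carbons, so the parent hydride is octane.
The highest-priority functional group is an alcohol (–OH), so the name ends in -ol.
Choose the numbering such that numbering from this end puts the hydroxyl group at C-4 rather than C-5.
That gives the hydroxyl at C-4; an ethyl group at C-5; fluoro groups at C-3 and C-4.
Prefixes are listed alphabetically: ethyl, fluoro.
The name is 5-ethyl-3,4-difluorooctan-4-ol.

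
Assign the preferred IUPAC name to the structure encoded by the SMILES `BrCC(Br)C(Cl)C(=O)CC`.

Counting along the main chain through the carbonyl gives 6 carbons: the parent is hexane.
A ketone (C=O on an internal carbon) is the principal characteristic group, giving the suffix -one.
Number the chain so that numbering from this end puts the carbonyl group at C-3 rather than C-4.
This places the carbonyl at C-3; bromo groups at C-5 and C-6; a chloro group at C-4.
Prefixes are listed alphabetically: bromo, chloro.
The name is 5,6-dibromo-4-chlorohexan-3-one.

5,6-dibromo-4-chlorohexan-3-one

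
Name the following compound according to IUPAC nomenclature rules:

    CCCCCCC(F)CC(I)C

4-fluoro-2-iododecane

The longest continuous carbon chain has 10 atoms, so the parent hydride is decane.
Number the chain so that the substituent locant set {2,4} is lower than {7,9} at the first point of difference.
With this numbering: a fluoro group at C-4; an iodo group at C-2.
The substituents are ordered alphabetically, ignoring any di-/tri- multipliers.
Putting it together: 4-fluoro-2-iododecane.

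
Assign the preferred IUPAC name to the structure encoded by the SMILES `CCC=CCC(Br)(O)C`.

The longest carbon chain that includes the –OH group and the multiple bond has 7 carbons, so the parent hydride is heptane.
The highest-priority functional group is an alcohol (–OH), so the name ends in -ol.
There is one C=C double bond, indicated by the ending -ene.
The numbering direction is chosen so that numbering from this end puts the hydroxyl group at C-2 rather than C-6.
This places the hydroxyl at C-2; the double bond between C-4 and C-5; a bromo group at C-2.
Putting it together: 2-bromohept-4-en-2-ol.

2-bromohept-4-en-2-ol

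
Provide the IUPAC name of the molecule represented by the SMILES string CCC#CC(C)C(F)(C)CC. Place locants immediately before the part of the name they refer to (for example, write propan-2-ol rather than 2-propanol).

The longest chain bearing the multiple bond is 8 carbons long (octane).
The chain contains a C≡C triple bond, so the unsaturation ending is -yne.
Number the chain so that numbering from this end puts the triple bond at C-3 rather than C-5.
This places the triple bond between C-3 and C-4; a fluoro group at C-6; methyl groups at C-5 and C-6.
Prefixes are listed alphabetically: fluoro, methyl.
Assembling the pieces gives 6-fluoro-5,6-dimethyloct-3-yne.

6-fluoro-5,6-dimethyloct-3-yne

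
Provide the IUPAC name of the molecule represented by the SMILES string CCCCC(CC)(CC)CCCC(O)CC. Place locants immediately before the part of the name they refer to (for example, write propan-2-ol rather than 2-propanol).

7,7-diethylundecan-3-ol

Counting along the main chain through the –OH group gives 11 carbons: the parent is undecane.
The principal characteristic group is an alcohol (–OH), named with the suffix -ol.
Choose the numbering such that numbering from this end puts the hydroxyl group at C-3 rather than C-9.
That gives the hydroxyl at C-3; two ethyl groups at C-7.
The name is 7,7-diethylundecan-3-ol.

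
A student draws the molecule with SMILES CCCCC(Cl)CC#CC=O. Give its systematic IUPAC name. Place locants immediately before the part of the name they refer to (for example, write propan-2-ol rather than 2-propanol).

5-chloronon-2-ynal

The longest carbon chain that includes the –CHO group and the multiple bond has 9 carbons, so the parent hydride is nonane.
The principal characteristic group is an aldehyde (terminal –CHO), named with the suffix -al.
The chain contains a C≡C triple bond, so the unsaturation ending is -yne.
Choose the numbering such that the aldehyde carbon is C-1 by definition.
This places the triple bond between C-2 and C-3; a chloro group at C-5.
The name is 5-chloronon-2-ynal.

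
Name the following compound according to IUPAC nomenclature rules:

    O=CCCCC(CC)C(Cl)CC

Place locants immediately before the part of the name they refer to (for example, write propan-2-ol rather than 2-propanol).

6-chloro-5-ethyloctanal

Counting along the main chain through the –CHO group gives 8 carbons: the parent is octane.
The highest-priority functional group is an aldehyde (terminal –CHO), so the name ends in -al.
The numbering direction is chosen so that the aldehyde carbon is C-1 by definition.
This places a chloro group at C-6; an ethyl group at C-5.
The substituents are ordered alphabetically, ignoring any di-/tri- multipliers.
The name is 6-chloro-5-ethyloctanal.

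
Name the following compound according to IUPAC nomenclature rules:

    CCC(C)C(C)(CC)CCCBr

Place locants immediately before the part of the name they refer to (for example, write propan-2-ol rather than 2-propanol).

1-bromo-4-ethyl-4,5-dimethylheptane

The longest continuous carbon chain has 7 atoms, so the parent hydride is heptane.
The numbering direction is chosen so that the substituent locant set {1,4,4,5} is lower than {3,4,4,7} at the first point of difference.
This places a bromo group at C-1; an ethyl group at C-4; methyl groups at C-4 and C-5.
Substituent prefixes are cited in alphabetical order (multiplying prefixes like di-/tri- are ignored for ordering).
The name is 1-bromo-4-ethyl-4,5-dimethylheptane.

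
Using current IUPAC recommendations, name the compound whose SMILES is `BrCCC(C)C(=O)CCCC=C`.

The longest chain bearing the carbonyl and the multiple bond is 9 carbons long (nonane).
The highest-priority functional group is a ketone (C=O on an internal carbon), so the name ends in -one.
The chain contains a C=C double bond, so the unsaturation ending is -ene.
Choose the numbering such that numbering from this end puts the carbonyl group at C-4 rather than C-6.
With this numbering: the carbonyl at C-4; the double bond between C-8 and C-9; a bromo group at C-1; a methyl group at C-3.
The substituents are ordered alphabetically, ignoring any di-/tri- multipliers.
Assembling the pieces gives 1-bromo-3-methylnon-8-en-4-one.

1-bromo-3-methylnon-8-en-4-one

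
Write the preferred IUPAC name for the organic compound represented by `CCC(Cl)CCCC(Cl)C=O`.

The longest carbon chain that includes the –CHO group has 8 carbons, so the parent hydride is octane.
The principal characteristic group is an aldehyde (terminal –CHO), named with the suffix -al.
The numbering direction is chosen so that the aldehyde carbon is C-1 by definition.
This places chloro groups at C-2 and C-6.
Putting it together: 2,6-dichlorooctanal.

2,6-dichlorooctanal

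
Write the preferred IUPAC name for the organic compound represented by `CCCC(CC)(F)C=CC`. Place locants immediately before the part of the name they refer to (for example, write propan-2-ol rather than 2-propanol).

4-ethyl-4-fluorohept-2-ene

The longest chain bearing the multiple bond is 7 carbons long (heptane).
The chain contains a C=C double bond, so the unsaturation ending is -ene.
Choose the numbering such that numbering from this end puts the double bond at C-2 rather than C-5.
With this numbering: the double bond between C-2 and C-3; an ethyl group at C-4; a fluoro group at C-4.
Prefixes are listed alphabetically: ethyl, fluoro.
Assembling the pieces gives 4-ethyl-4-fluorohept-2-ene.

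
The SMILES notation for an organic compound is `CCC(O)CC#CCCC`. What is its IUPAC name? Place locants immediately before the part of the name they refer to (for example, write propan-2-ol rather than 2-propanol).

non-5-yn-3-ol

Counting along the main chain through the –OH group and the multiple bond gives 9 carbons: the parent is nonane.
The highest-priority functional group is an alcohol (–OH), so the name ends in -ol.
The chain contains a C≡C triple bond, so the unsaturation ending is -yne.
Number the chain so that numbering from this end puts the hydroxyl group at C-3 rather than C-7.
That gives the hydroxyl at C-3; the triple bond between C-5 and C-6.
Putting it together: non-5-yn-3-ol.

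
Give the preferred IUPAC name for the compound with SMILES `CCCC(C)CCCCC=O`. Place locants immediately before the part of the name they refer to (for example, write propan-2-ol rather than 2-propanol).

The longest carbon chain that includes the –CHO group has 9 carbons, so the parent hydride is nonane.
The highest-priority functional group is an aldehyde (terminal –CHO), so the name ends in -al.
Number the chain so that the aldehyde carbon is C-1 by definition.
With this numbering: a methyl group at C-6.
Putting it together: 6-methylnonanal.

6-methylnonanal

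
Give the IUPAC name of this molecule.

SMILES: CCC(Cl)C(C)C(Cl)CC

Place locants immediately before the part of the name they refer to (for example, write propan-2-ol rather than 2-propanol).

3,5-dichloro-4-methylheptane

The longest carbon chain is 7 atoms: the parent is heptane.
Numbering from either end gives identical locants here.
This places chloro groups at C-3 and C-5; a methyl group at C-4.
Substituent prefixes are cited in alphabetical order (multiplying prefixes like di-/tri- are ignored for ordering).
Putting it together: 3,5-dichloro-4-methylheptane.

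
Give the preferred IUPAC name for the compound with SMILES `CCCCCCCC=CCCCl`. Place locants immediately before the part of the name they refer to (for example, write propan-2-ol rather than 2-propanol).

1-chloroundec-3-ene

The longest carbon chain that includes the multiple bond has 11 carbons, so the parent hydride is undecane.
The chain contains a C=C double bond, so the unsaturation ending is -ene.
The numbering direction is chosen so that numbering from this end puts the double bond at C-3 rather than C-8.
This places the double bond between C-3 and C-4; a chloro group at C-1.
The name is 1-chloroundec-3-ene.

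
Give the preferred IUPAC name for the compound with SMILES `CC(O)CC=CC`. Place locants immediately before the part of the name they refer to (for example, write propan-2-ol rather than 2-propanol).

hex-4-en-2-ol

The longest chain bearing the –OH group and the multiple bond is 6 carbons long (hexane).
The highest-priority functional group is an alcohol (–OH), so the name ends in -ol.
The chain contains a C=C double bond, so the unsaturation ending is -ene.
Number the chain so that numbering from this end puts the hydroxyl group at C-2 rather than C-5.
With this numbering: the hydroxyl at C-2; the double bond between C-4 and C-5.
Assembling the pieces gives hex-4-en-2-ol.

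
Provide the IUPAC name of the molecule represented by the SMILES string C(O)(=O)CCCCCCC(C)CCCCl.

11-chloro-8-methylundecanoic acid

Counting along the main chain through the –COOH group gives 11 carbons: the parent is undecane.
The highest-priority functional group is a carboxylic acid (terminal –COOH), so the name ends in -oic acid.
The numbering direction is chosen so that the carboxylic acid carbon is C-1 by definition.
That gives a chloro group at C-11; a methyl group at C-8.
Prefixes are listed alphabetically: chloro, methyl.
The name is 11-chloro-8-methylundecanoic acid.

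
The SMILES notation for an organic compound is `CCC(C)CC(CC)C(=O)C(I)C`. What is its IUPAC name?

4-ethyl-2-iodo-6-methyloctan-3-one

Counting along the main chain through the carbonyl gives 8 carbons: the parent is octane.
A ketone (C=O on an internal carbon) is the principal characteristic group, giving the suffix -one.
The numbering direction is chosen so that numbering from this end puts the carbonyl group at C-3 rather than C-6.
That gives the carbonyl at C-3; an ethyl group at C-4; an iodo group at C-2; a methyl group at C-6.
The substituents are ordered alphabetically, ignoring any di-/tri- multipliers.
Assembling the pieces gives 4-ethyl-2-iodo-6-methyloctan-3-one.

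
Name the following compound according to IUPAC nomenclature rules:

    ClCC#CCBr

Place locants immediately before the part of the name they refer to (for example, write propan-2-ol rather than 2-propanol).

Counting along the main chain through the multiple bond gives 4 carbons: the parent is butane.
The chain contains a C≡C triple bond, so the unsaturation ending is -yne.
Choose the numbering such that the locant sets are identical either way, so the alphabetically earlier bromo substituent takes the lower locant (1 rather than 4).
That gives the triple bond between C-2 and C-3; a bromo group at C-1; a chloro group at C-4.
Prefixes are listed alphabetically: bromo, chloro.
Assembling the pieces gives 1-bromo-4-chlorobut-2-yne.

1-bromo-4-chlorobut-2-yne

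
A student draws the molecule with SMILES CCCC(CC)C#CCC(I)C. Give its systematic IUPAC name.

6-ethyl-2-iodonon-4-yne

The longest chain bearing the multiple bond is 9 carbons long (nonane).
The chain contains a C≡C triple bond, so the unsaturation ending is -yne.
Number the chain so that numbering from this end puts the triple bond at C-4 rather than C-5.
This places the triple bond between C-4 and C-5; an ethyl group at C-6; an iodo group at C-2.
The substituents are ordered alphabetically, ignoring any di-/tri- multipliers.
Assembling the pieces gives 6-ethyl-2-iodonon-4-yne.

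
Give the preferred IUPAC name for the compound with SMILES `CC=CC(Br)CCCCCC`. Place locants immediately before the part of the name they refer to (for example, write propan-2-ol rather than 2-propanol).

The longest chain bearing the multiple bond is 10 carbons long (decane).
The chain contains a C=C double bond, so the unsaturation ending is -ene.
The numbering direction is chosen so that numbering from this end puts the double bond at C-2 rather than C-8.
That gives the double bond between C-2 and C-3; a bromo group at C-4.
Assembling the pieces gives 4-bromodec-2-ene.

4-bromodec-2-ene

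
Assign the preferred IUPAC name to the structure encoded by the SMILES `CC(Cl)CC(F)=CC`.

The longest carbon chain that includes the multiple bond has 6 carbons, so the parent hydride is hexane.
The chain contains a C=C double bond, so the unsaturation ending is -ene.
The numbering direction is chosen so that numbering from this end puts the double bond at C-2 rather than C-4.
With this numbering: the double bond between C-2 and C-3; a chloro group at C-5; a fluoro group at C-3.
The substituents are ordered alphabetically, ignoring any di-/tri- multipliers.
The name is 5-chloro-3-fluorohex-2-ene.

5-chloro-3-fluorohex-2-ene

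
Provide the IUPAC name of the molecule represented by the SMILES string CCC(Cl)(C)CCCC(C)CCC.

The longest continuous carbon chain has 10 atoms, so the parent hydride is decane.
The numbering direction is chosen so that the substituent locant set {3,3,7} is lower than {4,8,8} at the first point of difference.
That gives a chloro group at C-3; methyl groups at C-3 and C-7.
Prefixes are listed alphabetically: chloro, methyl.
Assembling the pieces gives 3-chloro-3,7-dimethyldecane.

3-chloro-3,7-dimethyldecane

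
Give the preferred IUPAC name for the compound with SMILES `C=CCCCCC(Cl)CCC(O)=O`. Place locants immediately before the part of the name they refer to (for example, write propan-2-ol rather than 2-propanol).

The longest chain bearing the –COOH group and the multiple bond is 10 carbons long (decane).
A carboxylic acid (terminal –COOH) is the principal characteristic group, giving the suffix -oic acid.
There is one C=C double bond, indicated by the ending -ene.
Number the chain so that the carboxylic acid carbon is C-1 by definition.
That gives the double bond between C-9 and C-10; a chloro group at C-4.
Assembling the pieces gives 4-chlorodec-9-enoic acid.

4-chlorodec-9-enoic acid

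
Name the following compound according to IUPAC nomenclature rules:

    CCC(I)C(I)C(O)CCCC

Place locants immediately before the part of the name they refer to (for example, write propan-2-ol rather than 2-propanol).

3,4-diiodononan-5-ol

Counting along the main chain through the –OH group gives 9 carbons: the parent is nonane.
An alcohol (–OH) is the principal characteristic group, giving the suffix -ol.
Number the chain so that the substituent locant set {3,4} is lower than {6,7} at the first point of difference.
This places the hydroxyl at C-5; iodo groups at C-3 and C-4.
Assembling the pieces gives 3,4-diiodononan-5-ol.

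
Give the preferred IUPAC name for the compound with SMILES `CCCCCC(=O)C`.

The longest chain bearing the carbonyl is 7 carbons long (heptane).
The highest-priority functional group is a ketone (C=O on an internal carbon), so the name ends in -one.
The numbering direction is chosen so that numbering from this end puts the carbonyl group at C-2 rather than C-6.
That gives the carbonyl at C-2.
The name is heptan-2-one.

heptan-2-one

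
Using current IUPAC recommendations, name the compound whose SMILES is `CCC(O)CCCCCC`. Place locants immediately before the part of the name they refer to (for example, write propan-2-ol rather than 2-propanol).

Counting along the main chain through the –OH group gives 9 carbons: the parent is nonane.
An alcohol (–OH) is the principal characteristic group, giving the suffix -ol.
Number the chain so that numbering from this end puts the hydroxyl group at C-3 rather than C-7.
That gives the hydroxyl at C-3.
The name is nonan-3-ol.

nonan-3-ol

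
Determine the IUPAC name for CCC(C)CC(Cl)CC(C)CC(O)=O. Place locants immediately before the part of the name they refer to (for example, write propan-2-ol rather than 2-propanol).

The longest carbon chain that includes the –COOH group has 9 carbons, so the parent hydride is nonane.
A carboxylic acid (terminal –COOH) is the principal characteristic group, giving the suffix -oic acid.
Number the chain so that the carboxylic acid carbon is C-1 by definition.
With this numbering: a chloro group at C-5; methyl groups at C-3 and C-7.
Prefixes are listed alphabetically: chloro, methyl.
The name is 5-chloro-3,7-dimethylnonanoic acid.

5-chloro-3,7-dimethylnonanoic acid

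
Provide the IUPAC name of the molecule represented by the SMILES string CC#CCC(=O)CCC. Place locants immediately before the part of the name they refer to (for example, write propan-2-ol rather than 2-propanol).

oct-6-yn-4-one

Counting along the main chain through the carbonyl and the multiple bond gives 8 carbons: the parent is octane.
A ketone (C=O on an internal carbon) is the principal characteristic group, giving the suffix -one.
There is one C≡C triple bond, indicated by the ending -yne.
Number the chain so that numbering from this end puts the carbonyl group at C-4 rather than C-5.
This places the carbonyl at C-4; the triple bond between C-6 and C-7.
Putting it together: oct-6-yn-4-one.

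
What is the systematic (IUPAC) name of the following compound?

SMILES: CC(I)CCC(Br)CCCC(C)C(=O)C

Counting along the main chain through the carbonyl gives 11 carbons: the parent is undecane.
The highest-priority functional group is a ketone (C=O on an internal carbon), so the name ends in -one.
Choose the numbering such that numbering from this end puts the carbonyl group at C-2 rather than C-10.
With this numbering: the carbonyl at C-2; a bromo group at C-7; an iodo group at C-10; a methyl group at C-3.
The substituents are ordered alphabetically, ignoring any di-/tri- multipliers.
The name is 7-bromo-10-iodo-3-methylundecan-2-one.

7-bromo-10-iodo-3-methylundecan-2-one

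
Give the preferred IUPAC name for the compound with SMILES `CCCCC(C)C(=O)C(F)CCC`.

4-fluoro-6-methyldecan-5-one

The longest chain bearing the carbonyl is 10 carbons long (decane).
A ketone (C=O on an internal carbon) is the principal characteristic group, giving the suffix -one.
Number the chain so that numbering from this end puts the carbonyl group at C-5 rather than C-6.
That gives the carbonyl at C-5; a fluoro group at C-4; a methyl group at C-6.
The substituents are ordered alphabetically, ignoring any di-/tri- multipliers.
The name is 4-fluoro-6-methyldecan-5-one.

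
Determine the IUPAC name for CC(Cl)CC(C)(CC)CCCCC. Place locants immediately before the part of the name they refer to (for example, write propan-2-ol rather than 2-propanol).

2-chloro-4-ethyl-4-methylnonane

The longest carbon chain is 9 atoms: the parent is nonane.
Number the chain so that the substituent locant set {2,4,4} is lower than {6,6,8} at the first point of difference.
With this numbering: a chloro group at C-2; an ethyl group at C-4; a methyl group at C-4.
Substituent prefixes are cited in alphabetical order (multiplying prefixes like di-/tri- are ignored for ordering).
The name is 2-chloro-4-ethyl-4-methylnonane.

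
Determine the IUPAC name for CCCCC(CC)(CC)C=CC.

4,4-diethyloct-2-ene

Counting along the main chain through the multiple bond gives 8 carbons: the parent is octane.
A C=C double bond in the chain gives the infix -ene-.
The numbering direction is chosen so that numbering from this end puts the double bond at C-2 rather than C-6.
This places the double bond between C-2 and C-3; two ethyl groups at C-4.
The name is 4,4-diethyloct-2-ene.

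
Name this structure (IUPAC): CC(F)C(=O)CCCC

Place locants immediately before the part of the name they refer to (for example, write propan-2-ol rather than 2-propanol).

The longest carbon chain that includes the carbonyl has 7 carbons, so the parent hydride is heptane.
A ketone (C=O on an internal carbon) is the principal characteristic group, giving the suffix -one.
The numbering direction is chosen so that numbering from this end puts the carbonyl group at C-3 rather than C-5.
With this numbering: the carbonyl at C-3; a fluoro group at C-2.
Putting it together: 2-fluoroheptan-3-one.

2-fluoroheptan-3-one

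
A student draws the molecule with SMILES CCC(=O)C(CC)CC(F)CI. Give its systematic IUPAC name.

4-ethyl-6-fluoro-7-iodoheptan-3-one

The longest carbon chain that includes the carbonyl has 7 carbons, so the parent hydride is heptane.
A ketone (C=O on an internal carbon) is the principal characteristic group, giving the suffix -one.
Number the chain so that numbering from this end puts the carbonyl group at C-3 rather than C-5.
That gives the carbonyl at C-3; an ethyl group at C-4; a fluoro group at C-6; an iodo group at C-7.
Substituent prefixes are cited in alphabetical order (multiplying prefixes like di-/tri- are ignored for ordering).
Assembling the pieces gives 4-ethyl-6-fluoro-7-iodoheptan-3-one.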